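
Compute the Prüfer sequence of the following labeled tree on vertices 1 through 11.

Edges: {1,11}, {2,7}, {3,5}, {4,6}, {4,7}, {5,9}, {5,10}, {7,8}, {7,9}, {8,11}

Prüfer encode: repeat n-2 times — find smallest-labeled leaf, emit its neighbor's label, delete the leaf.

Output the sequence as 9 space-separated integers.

Answer: 11 7 5 4 7 5 9 7 8

Derivation:
Step 1: leaves = {1,2,3,6,10}. Remove smallest leaf 1, emit neighbor 11.
Step 2: leaves = {2,3,6,10,11}. Remove smallest leaf 2, emit neighbor 7.
Step 3: leaves = {3,6,10,11}. Remove smallest leaf 3, emit neighbor 5.
Step 4: leaves = {6,10,11}. Remove smallest leaf 6, emit neighbor 4.
Step 5: leaves = {4,10,11}. Remove smallest leaf 4, emit neighbor 7.
Step 6: leaves = {10,11}. Remove smallest leaf 10, emit neighbor 5.
Step 7: leaves = {5,11}. Remove smallest leaf 5, emit neighbor 9.
Step 8: leaves = {9,11}. Remove smallest leaf 9, emit neighbor 7.
Step 9: leaves = {7,11}. Remove smallest leaf 7, emit neighbor 8.
Done: 2 vertices remain (8, 11). Sequence = [11 7 5 4 7 5 9 7 8]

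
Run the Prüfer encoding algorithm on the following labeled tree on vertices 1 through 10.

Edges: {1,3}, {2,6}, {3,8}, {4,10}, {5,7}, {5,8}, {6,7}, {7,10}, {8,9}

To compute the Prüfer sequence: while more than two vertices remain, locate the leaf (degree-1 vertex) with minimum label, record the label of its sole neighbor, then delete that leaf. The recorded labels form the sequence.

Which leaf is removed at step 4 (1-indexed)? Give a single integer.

Step 1: current leaves = {1,2,4,9}. Remove leaf 1 (neighbor: 3).
Step 2: current leaves = {2,3,4,9}. Remove leaf 2 (neighbor: 6).
Step 3: current leaves = {3,4,6,9}. Remove leaf 3 (neighbor: 8).
Step 4: current leaves = {4,6,9}. Remove leaf 4 (neighbor: 10).

Answer: 4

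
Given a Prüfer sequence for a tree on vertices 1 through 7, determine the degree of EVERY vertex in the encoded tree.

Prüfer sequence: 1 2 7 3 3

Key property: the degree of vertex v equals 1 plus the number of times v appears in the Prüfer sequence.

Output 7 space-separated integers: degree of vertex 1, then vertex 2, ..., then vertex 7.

Answer: 2 2 3 1 1 1 2

Derivation:
p_1 = 1: count[1] becomes 1
p_2 = 2: count[2] becomes 1
p_3 = 7: count[7] becomes 1
p_4 = 3: count[3] becomes 1
p_5 = 3: count[3] becomes 2
Degrees (1 + count): deg[1]=1+1=2, deg[2]=1+1=2, deg[3]=1+2=3, deg[4]=1+0=1, deg[5]=1+0=1, deg[6]=1+0=1, deg[7]=1+1=2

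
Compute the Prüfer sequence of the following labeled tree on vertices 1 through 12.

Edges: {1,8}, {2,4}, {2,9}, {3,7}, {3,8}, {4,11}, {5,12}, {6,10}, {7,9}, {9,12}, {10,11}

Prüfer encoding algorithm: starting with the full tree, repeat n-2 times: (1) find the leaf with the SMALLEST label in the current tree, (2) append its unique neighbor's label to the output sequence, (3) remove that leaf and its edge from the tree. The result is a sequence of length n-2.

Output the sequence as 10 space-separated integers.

Step 1: leaves = {1,5,6}. Remove smallest leaf 1, emit neighbor 8.
Step 2: leaves = {5,6,8}. Remove smallest leaf 5, emit neighbor 12.
Step 3: leaves = {6,8,12}. Remove smallest leaf 6, emit neighbor 10.
Step 4: leaves = {8,10,12}. Remove smallest leaf 8, emit neighbor 3.
Step 5: leaves = {3,10,12}. Remove smallest leaf 3, emit neighbor 7.
Step 6: leaves = {7,10,12}. Remove smallest leaf 7, emit neighbor 9.
Step 7: leaves = {10,12}. Remove smallest leaf 10, emit neighbor 11.
Step 8: leaves = {11,12}. Remove smallest leaf 11, emit neighbor 4.
Step 9: leaves = {4,12}. Remove smallest leaf 4, emit neighbor 2.
Step 10: leaves = {2,12}. Remove smallest leaf 2, emit neighbor 9.
Done: 2 vertices remain (9, 12). Sequence = [8 12 10 3 7 9 11 4 2 9]

Answer: 8 12 10 3 7 9 11 4 2 9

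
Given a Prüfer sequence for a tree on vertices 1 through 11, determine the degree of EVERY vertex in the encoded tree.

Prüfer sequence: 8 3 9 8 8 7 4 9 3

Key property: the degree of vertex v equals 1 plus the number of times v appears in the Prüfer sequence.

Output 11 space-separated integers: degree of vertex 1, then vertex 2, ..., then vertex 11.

Answer: 1 1 3 2 1 1 2 4 3 1 1

Derivation:
p_1 = 8: count[8] becomes 1
p_2 = 3: count[3] becomes 1
p_3 = 9: count[9] becomes 1
p_4 = 8: count[8] becomes 2
p_5 = 8: count[8] becomes 3
p_6 = 7: count[7] becomes 1
p_7 = 4: count[4] becomes 1
p_8 = 9: count[9] becomes 2
p_9 = 3: count[3] becomes 2
Degrees (1 + count): deg[1]=1+0=1, deg[2]=1+0=1, deg[3]=1+2=3, deg[4]=1+1=2, deg[5]=1+0=1, deg[6]=1+0=1, deg[7]=1+1=2, deg[8]=1+3=4, deg[9]=1+2=3, deg[10]=1+0=1, deg[11]=1+0=1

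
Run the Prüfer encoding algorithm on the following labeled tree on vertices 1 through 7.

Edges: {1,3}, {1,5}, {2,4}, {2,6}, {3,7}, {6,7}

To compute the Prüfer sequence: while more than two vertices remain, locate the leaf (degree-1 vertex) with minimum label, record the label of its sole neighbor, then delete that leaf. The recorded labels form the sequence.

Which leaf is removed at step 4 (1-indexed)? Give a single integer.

Step 1: current leaves = {4,5}. Remove leaf 4 (neighbor: 2).
Step 2: current leaves = {2,5}. Remove leaf 2 (neighbor: 6).
Step 3: current leaves = {5,6}. Remove leaf 5 (neighbor: 1).
Step 4: current leaves = {1,6}. Remove leaf 1 (neighbor: 3).

Answer: 1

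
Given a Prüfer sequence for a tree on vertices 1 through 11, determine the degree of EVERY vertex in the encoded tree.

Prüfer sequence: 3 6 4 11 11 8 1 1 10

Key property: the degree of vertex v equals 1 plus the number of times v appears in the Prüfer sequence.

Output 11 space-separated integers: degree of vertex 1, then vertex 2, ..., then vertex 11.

p_1 = 3: count[3] becomes 1
p_2 = 6: count[6] becomes 1
p_3 = 4: count[4] becomes 1
p_4 = 11: count[11] becomes 1
p_5 = 11: count[11] becomes 2
p_6 = 8: count[8] becomes 1
p_7 = 1: count[1] becomes 1
p_8 = 1: count[1] becomes 2
p_9 = 10: count[10] becomes 1
Degrees (1 + count): deg[1]=1+2=3, deg[2]=1+0=1, deg[3]=1+1=2, deg[4]=1+1=2, deg[5]=1+0=1, deg[6]=1+1=2, deg[7]=1+0=1, deg[8]=1+1=2, deg[9]=1+0=1, deg[10]=1+1=2, deg[11]=1+2=3

Answer: 3 1 2 2 1 2 1 2 1 2 3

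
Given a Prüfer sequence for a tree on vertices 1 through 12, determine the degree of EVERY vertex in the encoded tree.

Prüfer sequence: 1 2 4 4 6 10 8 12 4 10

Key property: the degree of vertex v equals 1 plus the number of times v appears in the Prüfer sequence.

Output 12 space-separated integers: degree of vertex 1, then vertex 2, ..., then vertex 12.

Answer: 2 2 1 4 1 2 1 2 1 3 1 2

Derivation:
p_1 = 1: count[1] becomes 1
p_2 = 2: count[2] becomes 1
p_3 = 4: count[4] becomes 1
p_4 = 4: count[4] becomes 2
p_5 = 6: count[6] becomes 1
p_6 = 10: count[10] becomes 1
p_7 = 8: count[8] becomes 1
p_8 = 12: count[12] becomes 1
p_9 = 4: count[4] becomes 3
p_10 = 10: count[10] becomes 2
Degrees (1 + count): deg[1]=1+1=2, deg[2]=1+1=2, deg[3]=1+0=1, deg[4]=1+3=4, deg[5]=1+0=1, deg[6]=1+1=2, deg[7]=1+0=1, deg[8]=1+1=2, deg[9]=1+0=1, deg[10]=1+2=3, deg[11]=1+0=1, deg[12]=1+1=2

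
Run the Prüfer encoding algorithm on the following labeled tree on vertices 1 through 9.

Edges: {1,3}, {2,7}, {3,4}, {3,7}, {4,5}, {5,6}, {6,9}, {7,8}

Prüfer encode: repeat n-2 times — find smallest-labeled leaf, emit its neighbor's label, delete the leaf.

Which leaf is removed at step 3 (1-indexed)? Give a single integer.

Answer: 8

Derivation:
Step 1: current leaves = {1,2,8,9}. Remove leaf 1 (neighbor: 3).
Step 2: current leaves = {2,8,9}. Remove leaf 2 (neighbor: 7).
Step 3: current leaves = {8,9}. Remove leaf 8 (neighbor: 7).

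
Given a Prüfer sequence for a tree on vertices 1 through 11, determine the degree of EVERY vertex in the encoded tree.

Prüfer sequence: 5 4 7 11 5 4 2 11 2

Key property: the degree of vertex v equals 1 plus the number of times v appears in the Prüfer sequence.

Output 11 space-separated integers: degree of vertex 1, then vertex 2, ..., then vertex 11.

Answer: 1 3 1 3 3 1 2 1 1 1 3

Derivation:
p_1 = 5: count[5] becomes 1
p_2 = 4: count[4] becomes 1
p_3 = 7: count[7] becomes 1
p_4 = 11: count[11] becomes 1
p_5 = 5: count[5] becomes 2
p_6 = 4: count[4] becomes 2
p_7 = 2: count[2] becomes 1
p_8 = 11: count[11] becomes 2
p_9 = 2: count[2] becomes 2
Degrees (1 + count): deg[1]=1+0=1, deg[2]=1+2=3, deg[3]=1+0=1, deg[4]=1+2=3, deg[5]=1+2=3, deg[6]=1+0=1, deg[7]=1+1=2, deg[8]=1+0=1, deg[9]=1+0=1, deg[10]=1+0=1, deg[11]=1+2=3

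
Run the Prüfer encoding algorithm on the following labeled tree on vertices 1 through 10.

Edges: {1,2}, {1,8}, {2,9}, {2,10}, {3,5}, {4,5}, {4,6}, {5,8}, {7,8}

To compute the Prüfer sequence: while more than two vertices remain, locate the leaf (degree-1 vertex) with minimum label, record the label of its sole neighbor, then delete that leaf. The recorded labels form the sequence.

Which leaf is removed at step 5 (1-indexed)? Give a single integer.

Step 1: current leaves = {3,6,7,9,10}. Remove leaf 3 (neighbor: 5).
Step 2: current leaves = {6,7,9,10}. Remove leaf 6 (neighbor: 4).
Step 3: current leaves = {4,7,9,10}. Remove leaf 4 (neighbor: 5).
Step 4: current leaves = {5,7,9,10}. Remove leaf 5 (neighbor: 8).
Step 5: current leaves = {7,9,10}. Remove leaf 7 (neighbor: 8).

Answer: 7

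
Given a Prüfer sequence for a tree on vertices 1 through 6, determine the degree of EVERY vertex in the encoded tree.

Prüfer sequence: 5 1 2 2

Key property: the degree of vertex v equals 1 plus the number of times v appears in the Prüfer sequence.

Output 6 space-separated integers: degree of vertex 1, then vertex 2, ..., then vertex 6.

p_1 = 5: count[5] becomes 1
p_2 = 1: count[1] becomes 1
p_3 = 2: count[2] becomes 1
p_4 = 2: count[2] becomes 2
Degrees (1 + count): deg[1]=1+1=2, deg[2]=1+2=3, deg[3]=1+0=1, deg[4]=1+0=1, deg[5]=1+1=2, deg[6]=1+0=1

Answer: 2 3 1 1 2 1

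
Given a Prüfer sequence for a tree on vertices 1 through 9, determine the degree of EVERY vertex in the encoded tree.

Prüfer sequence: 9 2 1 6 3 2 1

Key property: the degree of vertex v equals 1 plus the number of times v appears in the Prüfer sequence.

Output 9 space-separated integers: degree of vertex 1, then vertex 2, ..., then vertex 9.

p_1 = 9: count[9] becomes 1
p_2 = 2: count[2] becomes 1
p_3 = 1: count[1] becomes 1
p_4 = 6: count[6] becomes 1
p_5 = 3: count[3] becomes 1
p_6 = 2: count[2] becomes 2
p_7 = 1: count[1] becomes 2
Degrees (1 + count): deg[1]=1+2=3, deg[2]=1+2=3, deg[3]=1+1=2, deg[4]=1+0=1, deg[5]=1+0=1, deg[6]=1+1=2, deg[7]=1+0=1, deg[8]=1+0=1, deg[9]=1+1=2

Answer: 3 3 2 1 1 2 1 1 2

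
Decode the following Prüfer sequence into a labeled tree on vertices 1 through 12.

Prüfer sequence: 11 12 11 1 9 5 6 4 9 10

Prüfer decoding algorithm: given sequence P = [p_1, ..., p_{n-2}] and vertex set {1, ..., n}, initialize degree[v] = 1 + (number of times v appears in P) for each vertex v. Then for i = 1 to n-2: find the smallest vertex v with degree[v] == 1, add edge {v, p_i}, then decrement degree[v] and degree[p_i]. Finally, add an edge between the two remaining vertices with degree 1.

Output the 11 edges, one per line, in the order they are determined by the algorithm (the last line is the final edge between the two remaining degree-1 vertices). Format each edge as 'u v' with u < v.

Answer: 2 11
3 12
7 11
1 8
1 9
5 11
5 6
4 6
4 9
9 10
10 12

Derivation:
Initial degrees: {1:2, 2:1, 3:1, 4:2, 5:2, 6:2, 7:1, 8:1, 9:3, 10:2, 11:3, 12:2}
Step 1: smallest deg-1 vertex = 2, p_1 = 11. Add edge {2,11}. Now deg[2]=0, deg[11]=2.
Step 2: smallest deg-1 vertex = 3, p_2 = 12. Add edge {3,12}. Now deg[3]=0, deg[12]=1.
Step 3: smallest deg-1 vertex = 7, p_3 = 11. Add edge {7,11}. Now deg[7]=0, deg[11]=1.
Step 4: smallest deg-1 vertex = 8, p_4 = 1. Add edge {1,8}. Now deg[8]=0, deg[1]=1.
Step 5: smallest deg-1 vertex = 1, p_5 = 9. Add edge {1,9}. Now deg[1]=0, deg[9]=2.
Step 6: smallest deg-1 vertex = 11, p_6 = 5. Add edge {5,11}. Now deg[11]=0, deg[5]=1.
Step 7: smallest deg-1 vertex = 5, p_7 = 6. Add edge {5,6}. Now deg[5]=0, deg[6]=1.
Step 8: smallest deg-1 vertex = 6, p_8 = 4. Add edge {4,6}. Now deg[6]=0, deg[4]=1.
Step 9: smallest deg-1 vertex = 4, p_9 = 9. Add edge {4,9}. Now deg[4]=0, deg[9]=1.
Step 10: smallest deg-1 vertex = 9, p_10 = 10. Add edge {9,10}. Now deg[9]=0, deg[10]=1.
Final: two remaining deg-1 vertices are 10, 12. Add edge {10,12}.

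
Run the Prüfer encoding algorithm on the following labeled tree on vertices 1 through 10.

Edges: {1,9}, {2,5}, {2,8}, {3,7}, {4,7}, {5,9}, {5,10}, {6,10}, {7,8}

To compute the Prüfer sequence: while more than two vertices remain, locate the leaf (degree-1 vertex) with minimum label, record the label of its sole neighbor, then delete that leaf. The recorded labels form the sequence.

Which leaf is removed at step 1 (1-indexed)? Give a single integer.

Answer: 1

Derivation:
Step 1: current leaves = {1,3,4,6}. Remove leaf 1 (neighbor: 9).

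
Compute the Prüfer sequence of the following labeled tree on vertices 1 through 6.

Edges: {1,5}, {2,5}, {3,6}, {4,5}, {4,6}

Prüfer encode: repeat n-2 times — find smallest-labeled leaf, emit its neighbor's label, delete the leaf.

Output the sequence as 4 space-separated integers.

Answer: 5 5 6 4

Derivation:
Step 1: leaves = {1,2,3}. Remove smallest leaf 1, emit neighbor 5.
Step 2: leaves = {2,3}. Remove smallest leaf 2, emit neighbor 5.
Step 3: leaves = {3,5}. Remove smallest leaf 3, emit neighbor 6.
Step 4: leaves = {5,6}. Remove smallest leaf 5, emit neighbor 4.
Done: 2 vertices remain (4, 6). Sequence = [5 5 6 4]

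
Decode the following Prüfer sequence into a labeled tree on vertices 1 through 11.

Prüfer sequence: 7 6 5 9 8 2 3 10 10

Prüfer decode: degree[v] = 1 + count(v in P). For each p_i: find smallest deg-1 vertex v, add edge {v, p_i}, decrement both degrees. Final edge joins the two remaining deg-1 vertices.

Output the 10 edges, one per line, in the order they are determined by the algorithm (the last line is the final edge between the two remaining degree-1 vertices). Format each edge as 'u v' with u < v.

Initial degrees: {1:1, 2:2, 3:2, 4:1, 5:2, 6:2, 7:2, 8:2, 9:2, 10:3, 11:1}
Step 1: smallest deg-1 vertex = 1, p_1 = 7. Add edge {1,7}. Now deg[1]=0, deg[7]=1.
Step 2: smallest deg-1 vertex = 4, p_2 = 6. Add edge {4,6}. Now deg[4]=0, deg[6]=1.
Step 3: smallest deg-1 vertex = 6, p_3 = 5. Add edge {5,6}. Now deg[6]=0, deg[5]=1.
Step 4: smallest deg-1 vertex = 5, p_4 = 9. Add edge {5,9}. Now deg[5]=0, deg[9]=1.
Step 5: smallest deg-1 vertex = 7, p_5 = 8. Add edge {7,8}. Now deg[7]=0, deg[8]=1.
Step 6: smallest deg-1 vertex = 8, p_6 = 2. Add edge {2,8}. Now deg[8]=0, deg[2]=1.
Step 7: smallest deg-1 vertex = 2, p_7 = 3. Add edge {2,3}. Now deg[2]=0, deg[3]=1.
Step 8: smallest deg-1 vertex = 3, p_8 = 10. Add edge {3,10}. Now deg[3]=0, deg[10]=2.
Step 9: smallest deg-1 vertex = 9, p_9 = 10. Add edge {9,10}. Now deg[9]=0, deg[10]=1.
Final: two remaining deg-1 vertices are 10, 11. Add edge {10,11}.

Answer: 1 7
4 6
5 6
5 9
7 8
2 8
2 3
3 10
9 10
10 11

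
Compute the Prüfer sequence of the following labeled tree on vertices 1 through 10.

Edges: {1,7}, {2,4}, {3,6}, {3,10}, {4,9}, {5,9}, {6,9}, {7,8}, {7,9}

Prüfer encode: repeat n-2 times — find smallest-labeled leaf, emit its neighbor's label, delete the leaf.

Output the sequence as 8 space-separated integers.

Answer: 7 4 9 9 7 9 6 3

Derivation:
Step 1: leaves = {1,2,5,8,10}. Remove smallest leaf 1, emit neighbor 7.
Step 2: leaves = {2,5,8,10}. Remove smallest leaf 2, emit neighbor 4.
Step 3: leaves = {4,5,8,10}. Remove smallest leaf 4, emit neighbor 9.
Step 4: leaves = {5,8,10}. Remove smallest leaf 5, emit neighbor 9.
Step 5: leaves = {8,10}. Remove smallest leaf 8, emit neighbor 7.
Step 6: leaves = {7,10}. Remove smallest leaf 7, emit neighbor 9.
Step 7: leaves = {9,10}. Remove smallest leaf 9, emit neighbor 6.
Step 8: leaves = {6,10}. Remove smallest leaf 6, emit neighbor 3.
Done: 2 vertices remain (3, 10). Sequence = [7 4 9 9 7 9 6 3]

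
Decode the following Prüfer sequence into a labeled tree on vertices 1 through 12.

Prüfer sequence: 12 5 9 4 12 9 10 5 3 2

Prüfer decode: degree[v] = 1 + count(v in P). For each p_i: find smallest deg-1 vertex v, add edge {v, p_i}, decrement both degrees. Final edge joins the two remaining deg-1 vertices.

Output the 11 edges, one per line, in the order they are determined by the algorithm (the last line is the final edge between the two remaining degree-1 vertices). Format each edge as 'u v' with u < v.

Answer: 1 12
5 6
7 9
4 8
4 12
9 11
9 10
5 10
3 5
2 3
2 12

Derivation:
Initial degrees: {1:1, 2:2, 3:2, 4:2, 5:3, 6:1, 7:1, 8:1, 9:3, 10:2, 11:1, 12:3}
Step 1: smallest deg-1 vertex = 1, p_1 = 12. Add edge {1,12}. Now deg[1]=0, deg[12]=2.
Step 2: smallest deg-1 vertex = 6, p_2 = 5. Add edge {5,6}. Now deg[6]=0, deg[5]=2.
Step 3: smallest deg-1 vertex = 7, p_3 = 9. Add edge {7,9}. Now deg[7]=0, deg[9]=2.
Step 4: smallest deg-1 vertex = 8, p_4 = 4. Add edge {4,8}. Now deg[8]=0, deg[4]=1.
Step 5: smallest deg-1 vertex = 4, p_5 = 12. Add edge {4,12}. Now deg[4]=0, deg[12]=1.
Step 6: smallest deg-1 vertex = 11, p_6 = 9. Add edge {9,11}. Now deg[11]=0, deg[9]=1.
Step 7: smallest deg-1 vertex = 9, p_7 = 10. Add edge {9,10}. Now deg[9]=0, deg[10]=1.
Step 8: smallest deg-1 vertex = 10, p_8 = 5. Add edge {5,10}. Now deg[10]=0, deg[5]=1.
Step 9: smallest deg-1 vertex = 5, p_9 = 3. Add edge {3,5}. Now deg[5]=0, deg[3]=1.
Step 10: smallest deg-1 vertex = 3, p_10 = 2. Add edge {2,3}. Now deg[3]=0, deg[2]=1.
Final: two remaining deg-1 vertices are 2, 12. Add edge {2,12}.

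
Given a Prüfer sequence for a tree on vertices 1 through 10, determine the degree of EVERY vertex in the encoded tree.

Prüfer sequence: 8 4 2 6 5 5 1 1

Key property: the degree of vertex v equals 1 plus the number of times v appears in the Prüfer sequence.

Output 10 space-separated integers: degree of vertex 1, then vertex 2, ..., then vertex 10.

p_1 = 8: count[8] becomes 1
p_2 = 4: count[4] becomes 1
p_3 = 2: count[2] becomes 1
p_4 = 6: count[6] becomes 1
p_5 = 5: count[5] becomes 1
p_6 = 5: count[5] becomes 2
p_7 = 1: count[1] becomes 1
p_8 = 1: count[1] becomes 2
Degrees (1 + count): deg[1]=1+2=3, deg[2]=1+1=2, deg[3]=1+0=1, deg[4]=1+1=2, deg[5]=1+2=3, deg[6]=1+1=2, deg[7]=1+0=1, deg[8]=1+1=2, deg[9]=1+0=1, deg[10]=1+0=1

Answer: 3 2 1 2 3 2 1 2 1 1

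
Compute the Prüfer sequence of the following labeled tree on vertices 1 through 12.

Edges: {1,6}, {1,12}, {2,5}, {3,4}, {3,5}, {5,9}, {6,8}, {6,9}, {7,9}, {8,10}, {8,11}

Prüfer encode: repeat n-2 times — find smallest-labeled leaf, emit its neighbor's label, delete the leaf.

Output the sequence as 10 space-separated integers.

Step 1: leaves = {2,4,7,10,11,12}. Remove smallest leaf 2, emit neighbor 5.
Step 2: leaves = {4,7,10,11,12}. Remove smallest leaf 4, emit neighbor 3.
Step 3: leaves = {3,7,10,11,12}. Remove smallest leaf 3, emit neighbor 5.
Step 4: leaves = {5,7,10,11,12}. Remove smallest leaf 5, emit neighbor 9.
Step 5: leaves = {7,10,11,12}. Remove smallest leaf 7, emit neighbor 9.
Step 6: leaves = {9,10,11,12}. Remove smallest leaf 9, emit neighbor 6.
Step 7: leaves = {10,11,12}. Remove smallest leaf 10, emit neighbor 8.
Step 8: leaves = {11,12}. Remove smallest leaf 11, emit neighbor 8.
Step 9: leaves = {8,12}. Remove smallest leaf 8, emit neighbor 6.
Step 10: leaves = {6,12}. Remove smallest leaf 6, emit neighbor 1.
Done: 2 vertices remain (1, 12). Sequence = [5 3 5 9 9 6 8 8 6 1]

Answer: 5 3 5 9 9 6 8 8 6 1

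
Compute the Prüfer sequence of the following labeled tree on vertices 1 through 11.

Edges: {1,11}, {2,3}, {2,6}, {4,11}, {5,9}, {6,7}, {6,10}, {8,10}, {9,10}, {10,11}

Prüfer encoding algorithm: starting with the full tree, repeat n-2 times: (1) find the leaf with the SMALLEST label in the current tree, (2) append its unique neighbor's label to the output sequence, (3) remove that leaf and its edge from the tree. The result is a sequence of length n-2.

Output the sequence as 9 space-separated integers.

Answer: 11 2 6 11 9 6 10 10 10

Derivation:
Step 1: leaves = {1,3,4,5,7,8}. Remove smallest leaf 1, emit neighbor 11.
Step 2: leaves = {3,4,5,7,8}. Remove smallest leaf 3, emit neighbor 2.
Step 3: leaves = {2,4,5,7,8}. Remove smallest leaf 2, emit neighbor 6.
Step 4: leaves = {4,5,7,8}. Remove smallest leaf 4, emit neighbor 11.
Step 5: leaves = {5,7,8,11}. Remove smallest leaf 5, emit neighbor 9.
Step 6: leaves = {7,8,9,11}. Remove smallest leaf 7, emit neighbor 6.
Step 7: leaves = {6,8,9,11}. Remove smallest leaf 6, emit neighbor 10.
Step 8: leaves = {8,9,11}. Remove smallest leaf 8, emit neighbor 10.
Step 9: leaves = {9,11}. Remove smallest leaf 9, emit neighbor 10.
Done: 2 vertices remain (10, 11). Sequence = [11 2 6 11 9 6 10 10 10]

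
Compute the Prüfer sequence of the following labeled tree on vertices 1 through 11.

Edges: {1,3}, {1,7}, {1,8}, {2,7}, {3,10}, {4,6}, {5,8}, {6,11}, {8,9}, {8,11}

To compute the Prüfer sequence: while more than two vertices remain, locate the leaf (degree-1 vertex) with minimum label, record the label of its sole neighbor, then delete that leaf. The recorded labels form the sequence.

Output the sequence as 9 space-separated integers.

Answer: 7 6 8 11 1 8 3 1 8

Derivation:
Step 1: leaves = {2,4,5,9,10}. Remove smallest leaf 2, emit neighbor 7.
Step 2: leaves = {4,5,7,9,10}. Remove smallest leaf 4, emit neighbor 6.
Step 3: leaves = {5,6,7,9,10}. Remove smallest leaf 5, emit neighbor 8.
Step 4: leaves = {6,7,9,10}. Remove smallest leaf 6, emit neighbor 11.
Step 5: leaves = {7,9,10,11}. Remove smallest leaf 7, emit neighbor 1.
Step 6: leaves = {9,10,11}. Remove smallest leaf 9, emit neighbor 8.
Step 7: leaves = {10,11}. Remove smallest leaf 10, emit neighbor 3.
Step 8: leaves = {3,11}. Remove smallest leaf 3, emit neighbor 1.
Step 9: leaves = {1,11}. Remove smallest leaf 1, emit neighbor 8.
Done: 2 vertices remain (8, 11). Sequence = [7 6 8 11 1 8 3 1 8]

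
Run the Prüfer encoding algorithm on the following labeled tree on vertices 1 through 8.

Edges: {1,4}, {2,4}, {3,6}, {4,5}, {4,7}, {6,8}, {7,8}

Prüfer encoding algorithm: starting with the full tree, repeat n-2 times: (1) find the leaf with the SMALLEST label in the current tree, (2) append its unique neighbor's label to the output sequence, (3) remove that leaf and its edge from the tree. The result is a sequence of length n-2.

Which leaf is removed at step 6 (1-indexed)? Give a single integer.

Step 1: current leaves = {1,2,3,5}. Remove leaf 1 (neighbor: 4).
Step 2: current leaves = {2,3,5}. Remove leaf 2 (neighbor: 4).
Step 3: current leaves = {3,5}. Remove leaf 3 (neighbor: 6).
Step 4: current leaves = {5,6}. Remove leaf 5 (neighbor: 4).
Step 5: current leaves = {4,6}. Remove leaf 4 (neighbor: 7).
Step 6: current leaves = {6,7}. Remove leaf 6 (neighbor: 8).

Answer: 6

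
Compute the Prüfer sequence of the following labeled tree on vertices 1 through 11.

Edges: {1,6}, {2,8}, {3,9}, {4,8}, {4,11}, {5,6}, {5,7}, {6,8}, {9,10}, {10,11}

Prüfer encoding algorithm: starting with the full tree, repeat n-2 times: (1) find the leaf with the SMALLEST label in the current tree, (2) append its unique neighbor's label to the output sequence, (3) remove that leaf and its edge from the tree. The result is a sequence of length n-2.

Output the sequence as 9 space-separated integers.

Answer: 6 8 9 5 6 8 4 11 10

Derivation:
Step 1: leaves = {1,2,3,7}. Remove smallest leaf 1, emit neighbor 6.
Step 2: leaves = {2,3,7}. Remove smallest leaf 2, emit neighbor 8.
Step 3: leaves = {3,7}. Remove smallest leaf 3, emit neighbor 9.
Step 4: leaves = {7,9}. Remove smallest leaf 7, emit neighbor 5.
Step 5: leaves = {5,9}. Remove smallest leaf 5, emit neighbor 6.
Step 6: leaves = {6,9}. Remove smallest leaf 6, emit neighbor 8.
Step 7: leaves = {8,9}. Remove smallest leaf 8, emit neighbor 4.
Step 8: leaves = {4,9}. Remove smallest leaf 4, emit neighbor 11.
Step 9: leaves = {9,11}. Remove smallest leaf 9, emit neighbor 10.
Done: 2 vertices remain (10, 11). Sequence = [6 8 9 5 6 8 4 11 10]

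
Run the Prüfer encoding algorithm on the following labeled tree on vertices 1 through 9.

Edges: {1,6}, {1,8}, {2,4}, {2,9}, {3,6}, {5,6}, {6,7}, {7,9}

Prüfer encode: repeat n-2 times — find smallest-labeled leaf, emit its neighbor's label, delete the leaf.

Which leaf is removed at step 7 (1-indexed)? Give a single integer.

Answer: 6

Derivation:
Step 1: current leaves = {3,4,5,8}. Remove leaf 3 (neighbor: 6).
Step 2: current leaves = {4,5,8}. Remove leaf 4 (neighbor: 2).
Step 3: current leaves = {2,5,8}. Remove leaf 2 (neighbor: 9).
Step 4: current leaves = {5,8,9}. Remove leaf 5 (neighbor: 6).
Step 5: current leaves = {8,9}. Remove leaf 8 (neighbor: 1).
Step 6: current leaves = {1,9}. Remove leaf 1 (neighbor: 6).
Step 7: current leaves = {6,9}. Remove leaf 6 (neighbor: 7).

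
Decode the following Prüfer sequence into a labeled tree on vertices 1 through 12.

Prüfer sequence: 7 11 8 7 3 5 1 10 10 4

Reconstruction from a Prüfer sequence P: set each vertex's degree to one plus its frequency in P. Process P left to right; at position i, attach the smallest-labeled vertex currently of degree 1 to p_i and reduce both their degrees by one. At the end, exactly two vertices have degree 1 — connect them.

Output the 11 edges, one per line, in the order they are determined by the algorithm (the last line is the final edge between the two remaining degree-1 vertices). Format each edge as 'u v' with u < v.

Answer: 2 7
6 11
8 9
7 8
3 7
3 5
1 5
1 10
10 11
4 10
4 12

Derivation:
Initial degrees: {1:2, 2:1, 3:2, 4:2, 5:2, 6:1, 7:3, 8:2, 9:1, 10:3, 11:2, 12:1}
Step 1: smallest deg-1 vertex = 2, p_1 = 7. Add edge {2,7}. Now deg[2]=0, deg[7]=2.
Step 2: smallest deg-1 vertex = 6, p_2 = 11. Add edge {6,11}. Now deg[6]=0, deg[11]=1.
Step 3: smallest deg-1 vertex = 9, p_3 = 8. Add edge {8,9}. Now deg[9]=0, deg[8]=1.
Step 4: smallest deg-1 vertex = 8, p_4 = 7. Add edge {7,8}. Now deg[8]=0, deg[7]=1.
Step 5: smallest deg-1 vertex = 7, p_5 = 3. Add edge {3,7}. Now deg[7]=0, deg[3]=1.
Step 6: smallest deg-1 vertex = 3, p_6 = 5. Add edge {3,5}. Now deg[3]=0, deg[5]=1.
Step 7: smallest deg-1 vertex = 5, p_7 = 1. Add edge {1,5}. Now deg[5]=0, deg[1]=1.
Step 8: smallest deg-1 vertex = 1, p_8 = 10. Add edge {1,10}. Now deg[1]=0, deg[10]=2.
Step 9: smallest deg-1 vertex = 11, p_9 = 10. Add edge {10,11}. Now deg[11]=0, deg[10]=1.
Step 10: smallest deg-1 vertex = 10, p_10 = 4. Add edge {4,10}. Now deg[10]=0, deg[4]=1.
Final: two remaining deg-1 vertices are 4, 12. Add edge {4,12}.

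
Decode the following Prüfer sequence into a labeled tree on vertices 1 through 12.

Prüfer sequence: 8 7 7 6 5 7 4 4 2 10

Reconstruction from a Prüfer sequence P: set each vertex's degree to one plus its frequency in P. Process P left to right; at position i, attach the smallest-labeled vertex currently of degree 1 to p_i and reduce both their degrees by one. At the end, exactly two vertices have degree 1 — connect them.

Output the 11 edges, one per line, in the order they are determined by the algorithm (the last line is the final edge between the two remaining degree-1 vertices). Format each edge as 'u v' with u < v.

Answer: 1 8
3 7
7 8
6 9
5 6
5 7
4 7
4 11
2 4
2 10
10 12

Derivation:
Initial degrees: {1:1, 2:2, 3:1, 4:3, 5:2, 6:2, 7:4, 8:2, 9:1, 10:2, 11:1, 12:1}
Step 1: smallest deg-1 vertex = 1, p_1 = 8. Add edge {1,8}. Now deg[1]=0, deg[8]=1.
Step 2: smallest deg-1 vertex = 3, p_2 = 7. Add edge {3,7}. Now deg[3]=0, deg[7]=3.
Step 3: smallest deg-1 vertex = 8, p_3 = 7. Add edge {7,8}. Now deg[8]=0, deg[7]=2.
Step 4: smallest deg-1 vertex = 9, p_4 = 6. Add edge {6,9}. Now deg[9]=0, deg[6]=1.
Step 5: smallest deg-1 vertex = 6, p_5 = 5. Add edge {5,6}. Now deg[6]=0, deg[5]=1.
Step 6: smallest deg-1 vertex = 5, p_6 = 7. Add edge {5,7}. Now deg[5]=0, deg[7]=1.
Step 7: smallest deg-1 vertex = 7, p_7 = 4. Add edge {4,7}. Now deg[7]=0, deg[4]=2.
Step 8: smallest deg-1 vertex = 11, p_8 = 4. Add edge {4,11}. Now deg[11]=0, deg[4]=1.
Step 9: smallest deg-1 vertex = 4, p_9 = 2. Add edge {2,4}. Now deg[4]=0, deg[2]=1.
Step 10: smallest deg-1 vertex = 2, p_10 = 10. Add edge {2,10}. Now deg[2]=0, deg[10]=1.
Final: two remaining deg-1 vertices are 10, 12. Add edge {10,12}.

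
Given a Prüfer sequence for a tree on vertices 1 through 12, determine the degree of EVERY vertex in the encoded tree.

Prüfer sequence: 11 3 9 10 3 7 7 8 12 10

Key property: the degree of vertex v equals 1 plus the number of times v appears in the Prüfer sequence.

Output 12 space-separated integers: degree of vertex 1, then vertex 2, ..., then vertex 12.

Answer: 1 1 3 1 1 1 3 2 2 3 2 2

Derivation:
p_1 = 11: count[11] becomes 1
p_2 = 3: count[3] becomes 1
p_3 = 9: count[9] becomes 1
p_4 = 10: count[10] becomes 1
p_5 = 3: count[3] becomes 2
p_6 = 7: count[7] becomes 1
p_7 = 7: count[7] becomes 2
p_8 = 8: count[8] becomes 1
p_9 = 12: count[12] becomes 1
p_10 = 10: count[10] becomes 2
Degrees (1 + count): deg[1]=1+0=1, deg[2]=1+0=1, deg[3]=1+2=3, deg[4]=1+0=1, deg[5]=1+0=1, deg[6]=1+0=1, deg[7]=1+2=3, deg[8]=1+1=2, deg[9]=1+1=2, deg[10]=1+2=3, deg[11]=1+1=2, deg[12]=1+1=2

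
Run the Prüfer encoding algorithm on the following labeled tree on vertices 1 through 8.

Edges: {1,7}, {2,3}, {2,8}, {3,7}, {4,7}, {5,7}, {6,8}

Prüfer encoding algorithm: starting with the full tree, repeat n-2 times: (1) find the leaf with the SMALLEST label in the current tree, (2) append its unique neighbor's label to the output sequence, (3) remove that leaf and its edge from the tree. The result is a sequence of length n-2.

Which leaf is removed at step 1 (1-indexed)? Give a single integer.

Answer: 1

Derivation:
Step 1: current leaves = {1,4,5,6}. Remove leaf 1 (neighbor: 7).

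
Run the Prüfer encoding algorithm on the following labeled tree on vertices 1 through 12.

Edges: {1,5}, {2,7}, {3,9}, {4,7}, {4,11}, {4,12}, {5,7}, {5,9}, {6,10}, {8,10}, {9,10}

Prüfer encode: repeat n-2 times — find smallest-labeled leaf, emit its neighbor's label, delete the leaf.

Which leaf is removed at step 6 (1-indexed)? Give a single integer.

Answer: 10

Derivation:
Step 1: current leaves = {1,2,3,6,8,11,12}. Remove leaf 1 (neighbor: 5).
Step 2: current leaves = {2,3,6,8,11,12}. Remove leaf 2 (neighbor: 7).
Step 3: current leaves = {3,6,8,11,12}. Remove leaf 3 (neighbor: 9).
Step 4: current leaves = {6,8,11,12}. Remove leaf 6 (neighbor: 10).
Step 5: current leaves = {8,11,12}. Remove leaf 8 (neighbor: 10).
Step 6: current leaves = {10,11,12}. Remove leaf 10 (neighbor: 9).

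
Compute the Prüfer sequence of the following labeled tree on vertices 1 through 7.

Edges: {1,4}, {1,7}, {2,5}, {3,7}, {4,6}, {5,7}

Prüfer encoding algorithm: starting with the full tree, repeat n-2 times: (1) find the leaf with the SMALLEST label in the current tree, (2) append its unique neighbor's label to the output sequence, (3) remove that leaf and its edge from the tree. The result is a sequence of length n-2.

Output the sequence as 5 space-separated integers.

Answer: 5 7 7 4 1

Derivation:
Step 1: leaves = {2,3,6}. Remove smallest leaf 2, emit neighbor 5.
Step 2: leaves = {3,5,6}. Remove smallest leaf 3, emit neighbor 7.
Step 3: leaves = {5,6}. Remove smallest leaf 5, emit neighbor 7.
Step 4: leaves = {6,7}. Remove smallest leaf 6, emit neighbor 4.
Step 5: leaves = {4,7}. Remove smallest leaf 4, emit neighbor 1.
Done: 2 vertices remain (1, 7). Sequence = [5 7 7 4 1]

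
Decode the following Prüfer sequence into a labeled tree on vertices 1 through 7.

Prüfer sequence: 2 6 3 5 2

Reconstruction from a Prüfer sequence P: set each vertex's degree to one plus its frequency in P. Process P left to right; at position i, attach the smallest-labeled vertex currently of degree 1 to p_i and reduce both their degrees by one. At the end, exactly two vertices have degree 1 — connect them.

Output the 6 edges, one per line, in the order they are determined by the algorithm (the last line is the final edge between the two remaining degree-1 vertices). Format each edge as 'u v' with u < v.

Initial degrees: {1:1, 2:3, 3:2, 4:1, 5:2, 6:2, 7:1}
Step 1: smallest deg-1 vertex = 1, p_1 = 2. Add edge {1,2}. Now deg[1]=0, deg[2]=2.
Step 2: smallest deg-1 vertex = 4, p_2 = 6. Add edge {4,6}. Now deg[4]=0, deg[6]=1.
Step 3: smallest deg-1 vertex = 6, p_3 = 3. Add edge {3,6}. Now deg[6]=0, deg[3]=1.
Step 4: smallest deg-1 vertex = 3, p_4 = 5. Add edge {3,5}. Now deg[3]=0, deg[5]=1.
Step 5: smallest deg-1 vertex = 5, p_5 = 2. Add edge {2,5}. Now deg[5]=0, deg[2]=1.
Final: two remaining deg-1 vertices are 2, 7. Add edge {2,7}.

Answer: 1 2
4 6
3 6
3 5
2 5
2 7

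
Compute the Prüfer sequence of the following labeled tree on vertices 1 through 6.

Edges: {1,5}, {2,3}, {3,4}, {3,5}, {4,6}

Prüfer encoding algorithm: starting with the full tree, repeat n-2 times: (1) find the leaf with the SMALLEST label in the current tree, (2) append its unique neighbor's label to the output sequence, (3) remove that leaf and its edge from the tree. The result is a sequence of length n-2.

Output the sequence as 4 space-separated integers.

Answer: 5 3 3 4

Derivation:
Step 1: leaves = {1,2,6}. Remove smallest leaf 1, emit neighbor 5.
Step 2: leaves = {2,5,6}. Remove smallest leaf 2, emit neighbor 3.
Step 3: leaves = {5,6}. Remove smallest leaf 5, emit neighbor 3.
Step 4: leaves = {3,6}. Remove smallest leaf 3, emit neighbor 4.
Done: 2 vertices remain (4, 6). Sequence = [5 3 3 4]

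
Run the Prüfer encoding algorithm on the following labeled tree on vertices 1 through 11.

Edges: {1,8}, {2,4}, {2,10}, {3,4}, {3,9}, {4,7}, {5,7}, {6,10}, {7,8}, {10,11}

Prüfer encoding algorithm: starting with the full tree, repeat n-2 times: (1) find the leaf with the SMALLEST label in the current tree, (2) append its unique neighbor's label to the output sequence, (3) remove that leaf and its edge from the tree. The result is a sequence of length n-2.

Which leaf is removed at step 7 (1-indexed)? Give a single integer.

Step 1: current leaves = {1,5,6,9,11}. Remove leaf 1 (neighbor: 8).
Step 2: current leaves = {5,6,8,9,11}. Remove leaf 5 (neighbor: 7).
Step 3: current leaves = {6,8,9,11}. Remove leaf 6 (neighbor: 10).
Step 4: current leaves = {8,9,11}. Remove leaf 8 (neighbor: 7).
Step 5: current leaves = {7,9,11}. Remove leaf 7 (neighbor: 4).
Step 6: current leaves = {9,11}. Remove leaf 9 (neighbor: 3).
Step 7: current leaves = {3,11}. Remove leaf 3 (neighbor: 4).

Answer: 3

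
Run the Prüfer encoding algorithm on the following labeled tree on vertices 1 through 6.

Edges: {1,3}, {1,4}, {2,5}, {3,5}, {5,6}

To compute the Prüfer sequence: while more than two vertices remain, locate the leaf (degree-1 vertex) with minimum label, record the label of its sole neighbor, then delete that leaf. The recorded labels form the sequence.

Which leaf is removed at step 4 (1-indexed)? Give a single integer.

Answer: 3

Derivation:
Step 1: current leaves = {2,4,6}. Remove leaf 2 (neighbor: 5).
Step 2: current leaves = {4,6}. Remove leaf 4 (neighbor: 1).
Step 3: current leaves = {1,6}. Remove leaf 1 (neighbor: 3).
Step 4: current leaves = {3,6}. Remove leaf 3 (neighbor: 5).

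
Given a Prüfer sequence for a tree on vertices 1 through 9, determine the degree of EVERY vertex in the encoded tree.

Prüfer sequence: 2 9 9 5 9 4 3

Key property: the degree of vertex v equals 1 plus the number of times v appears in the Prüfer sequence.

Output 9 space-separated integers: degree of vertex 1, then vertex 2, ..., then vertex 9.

p_1 = 2: count[2] becomes 1
p_2 = 9: count[9] becomes 1
p_3 = 9: count[9] becomes 2
p_4 = 5: count[5] becomes 1
p_5 = 9: count[9] becomes 3
p_6 = 4: count[4] becomes 1
p_7 = 3: count[3] becomes 1
Degrees (1 + count): deg[1]=1+0=1, deg[2]=1+1=2, deg[3]=1+1=2, deg[4]=1+1=2, deg[5]=1+1=2, deg[6]=1+0=1, deg[7]=1+0=1, deg[8]=1+0=1, deg[9]=1+3=4

Answer: 1 2 2 2 2 1 1 1 4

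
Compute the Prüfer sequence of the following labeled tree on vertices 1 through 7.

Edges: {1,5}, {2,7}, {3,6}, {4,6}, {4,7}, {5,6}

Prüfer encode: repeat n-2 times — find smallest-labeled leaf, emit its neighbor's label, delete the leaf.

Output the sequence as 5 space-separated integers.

Answer: 5 7 6 6 4

Derivation:
Step 1: leaves = {1,2,3}. Remove smallest leaf 1, emit neighbor 5.
Step 2: leaves = {2,3,5}. Remove smallest leaf 2, emit neighbor 7.
Step 3: leaves = {3,5,7}. Remove smallest leaf 3, emit neighbor 6.
Step 4: leaves = {5,7}. Remove smallest leaf 5, emit neighbor 6.
Step 5: leaves = {6,7}. Remove smallest leaf 6, emit neighbor 4.
Done: 2 vertices remain (4, 7). Sequence = [5 7 6 6 4]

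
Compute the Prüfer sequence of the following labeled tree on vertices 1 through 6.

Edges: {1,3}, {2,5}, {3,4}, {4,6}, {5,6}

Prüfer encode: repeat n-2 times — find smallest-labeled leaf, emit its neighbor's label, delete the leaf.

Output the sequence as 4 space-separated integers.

Answer: 3 5 4 6

Derivation:
Step 1: leaves = {1,2}. Remove smallest leaf 1, emit neighbor 3.
Step 2: leaves = {2,3}. Remove smallest leaf 2, emit neighbor 5.
Step 3: leaves = {3,5}. Remove smallest leaf 3, emit neighbor 4.
Step 4: leaves = {4,5}. Remove smallest leaf 4, emit neighbor 6.
Done: 2 vertices remain (5, 6). Sequence = [3 5 4 6]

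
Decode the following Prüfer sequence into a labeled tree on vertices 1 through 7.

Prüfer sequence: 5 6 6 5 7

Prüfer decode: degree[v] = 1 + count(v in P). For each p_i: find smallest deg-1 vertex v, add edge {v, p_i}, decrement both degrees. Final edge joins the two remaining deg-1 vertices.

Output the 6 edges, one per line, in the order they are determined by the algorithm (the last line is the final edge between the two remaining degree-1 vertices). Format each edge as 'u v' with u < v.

Initial degrees: {1:1, 2:1, 3:1, 4:1, 5:3, 6:3, 7:2}
Step 1: smallest deg-1 vertex = 1, p_1 = 5. Add edge {1,5}. Now deg[1]=0, deg[5]=2.
Step 2: smallest deg-1 vertex = 2, p_2 = 6. Add edge {2,6}. Now deg[2]=0, deg[6]=2.
Step 3: smallest deg-1 vertex = 3, p_3 = 6. Add edge {3,6}. Now deg[3]=0, deg[6]=1.
Step 4: smallest deg-1 vertex = 4, p_4 = 5. Add edge {4,5}. Now deg[4]=0, deg[5]=1.
Step 5: smallest deg-1 vertex = 5, p_5 = 7. Add edge {5,7}. Now deg[5]=0, deg[7]=1.
Final: two remaining deg-1 vertices are 6, 7. Add edge {6,7}.

Answer: 1 5
2 6
3 6
4 5
5 7
6 7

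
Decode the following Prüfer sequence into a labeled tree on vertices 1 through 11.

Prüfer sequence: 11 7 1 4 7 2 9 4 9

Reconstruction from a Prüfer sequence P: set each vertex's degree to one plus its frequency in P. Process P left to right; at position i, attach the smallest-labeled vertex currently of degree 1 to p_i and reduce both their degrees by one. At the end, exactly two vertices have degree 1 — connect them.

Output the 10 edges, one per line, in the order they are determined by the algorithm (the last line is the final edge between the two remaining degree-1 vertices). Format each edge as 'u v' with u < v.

Initial degrees: {1:2, 2:2, 3:1, 4:3, 5:1, 6:1, 7:3, 8:1, 9:3, 10:1, 11:2}
Step 1: smallest deg-1 vertex = 3, p_1 = 11. Add edge {3,11}. Now deg[3]=0, deg[11]=1.
Step 2: smallest deg-1 vertex = 5, p_2 = 7. Add edge {5,7}. Now deg[5]=0, deg[7]=2.
Step 3: smallest deg-1 vertex = 6, p_3 = 1. Add edge {1,6}. Now deg[6]=0, deg[1]=1.
Step 4: smallest deg-1 vertex = 1, p_4 = 4. Add edge {1,4}. Now deg[1]=0, deg[4]=2.
Step 5: smallest deg-1 vertex = 8, p_5 = 7. Add edge {7,8}. Now deg[8]=0, deg[7]=1.
Step 6: smallest deg-1 vertex = 7, p_6 = 2. Add edge {2,7}. Now deg[7]=0, deg[2]=1.
Step 7: smallest deg-1 vertex = 2, p_7 = 9. Add edge {2,9}. Now deg[2]=0, deg[9]=2.
Step 8: smallest deg-1 vertex = 10, p_8 = 4. Add edge {4,10}. Now deg[10]=0, deg[4]=1.
Step 9: smallest deg-1 vertex = 4, p_9 = 9. Add edge {4,9}. Now deg[4]=0, deg[9]=1.
Final: two remaining deg-1 vertices are 9, 11. Add edge {9,11}.

Answer: 3 11
5 7
1 6
1 4
7 8
2 7
2 9
4 10
4 9
9 11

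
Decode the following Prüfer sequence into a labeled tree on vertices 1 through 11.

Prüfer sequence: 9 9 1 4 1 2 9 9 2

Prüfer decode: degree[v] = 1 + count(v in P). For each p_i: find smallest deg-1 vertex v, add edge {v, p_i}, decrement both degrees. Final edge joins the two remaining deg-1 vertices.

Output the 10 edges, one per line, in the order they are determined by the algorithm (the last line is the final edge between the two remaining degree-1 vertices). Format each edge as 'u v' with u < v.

Initial degrees: {1:3, 2:3, 3:1, 4:2, 5:1, 6:1, 7:1, 8:1, 9:5, 10:1, 11:1}
Step 1: smallest deg-1 vertex = 3, p_1 = 9. Add edge {3,9}. Now deg[3]=0, deg[9]=4.
Step 2: smallest deg-1 vertex = 5, p_2 = 9. Add edge {5,9}. Now deg[5]=0, deg[9]=3.
Step 3: smallest deg-1 vertex = 6, p_3 = 1. Add edge {1,6}. Now deg[6]=0, deg[1]=2.
Step 4: smallest deg-1 vertex = 7, p_4 = 4. Add edge {4,7}. Now deg[7]=0, deg[4]=1.
Step 5: smallest deg-1 vertex = 4, p_5 = 1. Add edge {1,4}. Now deg[4]=0, deg[1]=1.
Step 6: smallest deg-1 vertex = 1, p_6 = 2. Add edge {1,2}. Now deg[1]=0, deg[2]=2.
Step 7: smallest deg-1 vertex = 8, p_7 = 9. Add edge {8,9}. Now deg[8]=0, deg[9]=2.
Step 8: smallest deg-1 vertex = 10, p_8 = 9. Add edge {9,10}. Now deg[10]=0, deg[9]=1.
Step 9: smallest deg-1 vertex = 9, p_9 = 2. Add edge {2,9}. Now deg[9]=0, deg[2]=1.
Final: two remaining deg-1 vertices are 2, 11. Add edge {2,11}.

Answer: 3 9
5 9
1 6
4 7
1 4
1 2
8 9
9 10
2 9
2 11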